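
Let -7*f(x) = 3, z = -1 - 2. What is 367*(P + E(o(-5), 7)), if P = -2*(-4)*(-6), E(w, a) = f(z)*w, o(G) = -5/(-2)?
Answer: -252129/14 ≈ -18009.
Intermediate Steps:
z = -3
f(x) = -3/7 (f(x) = -1/7*3 = -3/7)
o(G) = 5/2 (o(G) = -5*(-1/2) = 5/2)
E(w, a) = -3*w/7
P = -48 (P = 8*(-6) = -48)
367*(P + E(o(-5), 7)) = 367*(-48 - 3/7*5/2) = 367*(-48 - 15/14) = 367*(-687/14) = -252129/14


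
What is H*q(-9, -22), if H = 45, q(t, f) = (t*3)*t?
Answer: 10935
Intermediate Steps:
q(t, f) = 3*t² (q(t, f) = (3*t)*t = 3*t²)
H*q(-9, -22) = 45*(3*(-9)²) = 45*(3*81) = 45*243 = 10935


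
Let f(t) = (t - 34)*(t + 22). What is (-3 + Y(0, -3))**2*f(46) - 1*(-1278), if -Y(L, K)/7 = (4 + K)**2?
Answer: 82878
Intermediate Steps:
Y(L, K) = -7*(4 + K)**2
f(t) = (-34 + t)*(22 + t)
(-3 + Y(0, -3))**2*f(46) - 1*(-1278) = (-3 - 7*(4 - 3)**2)**2*(-748 + 46**2 - 12*46) - 1*(-1278) = (-3 - 7*1**2)**2*(-748 + 2116 - 552) + 1278 = (-3 - 7*1)**2*816 + 1278 = (-3 - 7)**2*816 + 1278 = (-10)**2*816 + 1278 = 100*816 + 1278 = 81600 + 1278 = 82878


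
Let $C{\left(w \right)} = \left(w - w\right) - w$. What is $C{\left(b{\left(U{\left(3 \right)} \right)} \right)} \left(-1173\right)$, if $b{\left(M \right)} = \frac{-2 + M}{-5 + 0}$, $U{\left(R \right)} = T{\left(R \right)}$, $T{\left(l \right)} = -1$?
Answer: $\frac{3519}{5} \approx 703.8$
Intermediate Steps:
$U{\left(R \right)} = -1$
$b{\left(M \right)} = \frac{2}{5} - \frac{M}{5}$ ($b{\left(M \right)} = \frac{-2 + M}{-5} = \left(-2 + M\right) \left(- \frac{1}{5}\right) = \frac{2}{5} - \frac{M}{5}$)
$C{\left(w \right)} = - w$ ($C{\left(w \right)} = 0 - w = - w$)
$C{\left(b{\left(U{\left(3 \right)} \right)} \right)} \left(-1173\right) = - (\frac{2}{5} - - \frac{1}{5}) \left(-1173\right) = - (\frac{2}{5} + \frac{1}{5}) \left(-1173\right) = \left(-1\right) \frac{3}{5} \left(-1173\right) = \left(- \frac{3}{5}\right) \left(-1173\right) = \frac{3519}{5}$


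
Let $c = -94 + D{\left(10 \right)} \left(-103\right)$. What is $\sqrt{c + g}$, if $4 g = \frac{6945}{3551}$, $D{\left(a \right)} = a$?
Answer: $\frac{i \sqrt{56668104401}}{7102} \approx 33.519 i$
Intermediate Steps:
$g = \frac{6945}{14204}$ ($g = \frac{6945 \cdot \frac{1}{3551}}{4} = \frac{1}{4} \cdot \frac{6945}{3551} = \frac{6945}{14204} \approx 0.48895$)
$c = -1124$ ($c = -94 + 10 \left(-103\right) = -94 - 1030 = -1124$)
$\sqrt{c + g} = \sqrt{-1124 + \frac{6945}{14204}} = \sqrt{- \frac{15958351}{14204}} = \frac{i \sqrt{56668104401}}{7102}$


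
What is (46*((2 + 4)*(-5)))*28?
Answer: -38640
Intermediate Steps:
(46*((2 + 4)*(-5)))*28 = (46*(6*(-5)))*28 = (46*(-30))*28 = -1380*28 = -38640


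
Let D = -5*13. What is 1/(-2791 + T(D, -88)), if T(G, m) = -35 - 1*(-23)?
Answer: -1/2803 ≈ -0.00035676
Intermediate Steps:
D = -65
T(G, m) = -12 (T(G, m) = -35 + 23 = -12)
1/(-2791 + T(D, -88)) = 1/(-2791 - 12) = 1/(-2803) = -1/2803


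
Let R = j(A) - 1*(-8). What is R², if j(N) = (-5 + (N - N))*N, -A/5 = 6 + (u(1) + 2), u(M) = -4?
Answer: 11664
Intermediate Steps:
A = -20 (A = -5*(6 + (-4 + 2)) = -5*(6 - 2) = -5*4 = -20)
j(N) = -5*N (j(N) = (-5 + 0)*N = -5*N)
R = 108 (R = -5*(-20) - 1*(-8) = 100 + 8 = 108)
R² = 108² = 11664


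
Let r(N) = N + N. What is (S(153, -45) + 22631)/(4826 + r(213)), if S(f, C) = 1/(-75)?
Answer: 424331/98475 ≈ 4.3090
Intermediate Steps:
S(f, C) = -1/75
r(N) = 2*N
(S(153, -45) + 22631)/(4826 + r(213)) = (-1/75 + 22631)/(4826 + 2*213) = 1697324/(75*(4826 + 426)) = (1697324/75)/5252 = (1697324/75)*(1/5252) = 424331/98475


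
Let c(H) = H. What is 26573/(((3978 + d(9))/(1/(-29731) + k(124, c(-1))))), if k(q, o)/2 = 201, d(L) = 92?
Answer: 317596802353/121005170 ≈ 2624.7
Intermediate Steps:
k(q, o) = 402 (k(q, o) = 2*201 = 402)
26573/(((3978 + d(9))/(1/(-29731) + k(124, c(-1))))) = 26573/(((3978 + 92)/(1/(-29731) + 402))) = 26573/((4070/(-1/29731 + 402))) = 26573/((4070/(11951861/29731))) = 26573/((4070*(29731/11951861))) = 26573/(121005170/11951861) = 26573*(11951861/121005170) = 317596802353/121005170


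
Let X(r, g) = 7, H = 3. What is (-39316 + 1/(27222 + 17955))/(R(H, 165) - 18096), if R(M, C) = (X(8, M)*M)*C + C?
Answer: 1776178931/653530482 ≈ 2.7178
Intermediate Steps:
R(M, C) = C + 7*C*M (R(M, C) = (7*M)*C + C = 7*C*M + C = C + 7*C*M)
(-39316 + 1/(27222 + 17955))/(R(H, 165) - 18096) = (-39316 + 1/(27222 + 17955))/(165*(1 + 7*3) - 18096) = (-39316 + 1/45177)/(165*(1 + 21) - 18096) = (-39316 + 1/45177)/(165*22 - 18096) = -1776178931/(45177*(3630 - 18096)) = -1776178931/45177/(-14466) = -1776178931/45177*(-1/14466) = 1776178931/653530482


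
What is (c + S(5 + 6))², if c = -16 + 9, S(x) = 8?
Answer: 1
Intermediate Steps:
c = -7
(c + S(5 + 6))² = (-7 + 8)² = 1² = 1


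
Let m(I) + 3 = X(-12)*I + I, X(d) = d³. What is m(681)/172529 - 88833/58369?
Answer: -83973465867/10070345201 ≈ -8.3387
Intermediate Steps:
m(I) = -3 - 1727*I (m(I) = -3 + ((-12)³*I + I) = -3 + (-1728*I + I) = -3 - 1727*I)
m(681)/172529 - 88833/58369 = (-3 - 1727*681)/172529 - 88833/58369 = (-3 - 1176087)*(1/172529) - 88833*1/58369 = -1176090*1/172529 - 88833/58369 = -1176090/172529 - 88833/58369 = -83973465867/10070345201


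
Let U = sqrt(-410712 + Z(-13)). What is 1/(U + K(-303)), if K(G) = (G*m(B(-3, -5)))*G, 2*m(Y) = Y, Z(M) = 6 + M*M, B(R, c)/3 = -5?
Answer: -2754270/1896502450373 - 4*I*sqrt(410537)/1896502450373 ≈ -1.4523e-6 - 1.3514e-9*I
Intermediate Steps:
B(R, c) = -15 (B(R, c) = 3*(-5) = -15)
Z(M) = 6 + M**2
m(Y) = Y/2
K(G) = -15*G**2/2 (K(G) = (G*((1/2)*(-15)))*G = (G*(-15/2))*G = (-15*G/2)*G = -15*G**2/2)
U = I*sqrt(410537) (U = sqrt(-410712 + (6 + (-13)**2)) = sqrt(-410712 + (6 + 169)) = sqrt(-410712 + 175) = sqrt(-410537) = I*sqrt(410537) ≈ 640.73*I)
1/(U + K(-303)) = 1/(I*sqrt(410537) - 15/2*(-303)**2) = 1/(I*sqrt(410537) - 15/2*91809) = 1/(I*sqrt(410537) - 1377135/2) = 1/(-1377135/2 + I*sqrt(410537))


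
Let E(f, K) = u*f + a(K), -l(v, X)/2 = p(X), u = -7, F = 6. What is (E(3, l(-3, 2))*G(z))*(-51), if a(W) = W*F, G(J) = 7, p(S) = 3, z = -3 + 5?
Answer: 20349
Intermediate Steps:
z = 2
l(v, X) = -6 (l(v, X) = -2*3 = -6)
a(W) = 6*W (a(W) = W*6 = 6*W)
E(f, K) = -7*f + 6*K
(E(3, l(-3, 2))*G(z))*(-51) = ((-7*3 + 6*(-6))*7)*(-51) = ((-21 - 36)*7)*(-51) = -57*7*(-51) = -399*(-51) = 20349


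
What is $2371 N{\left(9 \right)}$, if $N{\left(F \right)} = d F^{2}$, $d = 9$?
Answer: $1728459$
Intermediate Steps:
$N{\left(F \right)} = 9 F^{2}$
$2371 N{\left(9 \right)} = 2371 \cdot 9 \cdot 9^{2} = 2371 \cdot 9 \cdot 81 = 2371 \cdot 729 = 1728459$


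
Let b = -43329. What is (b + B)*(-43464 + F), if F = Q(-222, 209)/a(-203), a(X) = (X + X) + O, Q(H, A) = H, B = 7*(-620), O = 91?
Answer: 217544441174/105 ≈ 2.0719e+9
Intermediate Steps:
B = -4340
a(X) = 91 + 2*X (a(X) = (X + X) + 91 = 2*X + 91 = 91 + 2*X)
F = 74/105 (F = -222/(91 + 2*(-203)) = -222/(91 - 406) = -222/(-315) = -222*(-1/315) = 74/105 ≈ 0.70476)
(b + B)*(-43464 + F) = (-43329 - 4340)*(-43464 + 74/105) = -47669*(-4563646/105) = 217544441174/105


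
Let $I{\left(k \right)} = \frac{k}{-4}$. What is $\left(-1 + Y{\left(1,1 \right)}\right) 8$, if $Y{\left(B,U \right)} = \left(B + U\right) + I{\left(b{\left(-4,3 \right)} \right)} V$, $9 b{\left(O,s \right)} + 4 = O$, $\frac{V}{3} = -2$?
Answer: $- \frac{8}{3} \approx -2.6667$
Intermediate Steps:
$V = -6$ ($V = 3 \left(-2\right) = -6$)
$b{\left(O,s \right)} = - \frac{4}{9} + \frac{O}{9}$
$I{\left(k \right)} = - \frac{k}{4}$ ($I{\left(k \right)} = k \left(- \frac{1}{4}\right) = - \frac{k}{4}$)
$Y{\left(B,U \right)} = - \frac{4}{3} + B + U$ ($Y{\left(B,U \right)} = \left(B + U\right) + - \frac{- \frac{4}{9} + \frac{1}{9} \left(-4\right)}{4} \left(-6\right) = \left(B + U\right) + - \frac{- \frac{4}{9} - \frac{4}{9}}{4} \left(-6\right) = \left(B + U\right) + \left(- \frac{1}{4}\right) \left(- \frac{8}{9}\right) \left(-6\right) = \left(B + U\right) + \frac{2}{9} \left(-6\right) = \left(B + U\right) - \frac{4}{3} = - \frac{4}{3} + B + U$)
$\left(-1 + Y{\left(1,1 \right)}\right) 8 = \left(-1 + \left(- \frac{4}{3} + 1 + 1\right)\right) 8 = \left(-1 + \frac{2}{3}\right) 8 = \left(- \frac{1}{3}\right) 8 = - \frac{8}{3}$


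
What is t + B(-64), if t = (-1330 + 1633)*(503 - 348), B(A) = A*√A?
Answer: 46965 - 512*I ≈ 46965.0 - 512.0*I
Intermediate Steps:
B(A) = A^(3/2)
t = 46965 (t = 303*155 = 46965)
t + B(-64) = 46965 + (-64)^(3/2) = 46965 - 512*I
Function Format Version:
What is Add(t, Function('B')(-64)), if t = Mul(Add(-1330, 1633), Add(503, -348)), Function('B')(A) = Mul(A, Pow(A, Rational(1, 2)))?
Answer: Add(46965, Mul(-512, I)) ≈ Add(46965., Mul(-512.00, I))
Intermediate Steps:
Function('B')(A) = Pow(A, Rational(3, 2))
t = 46965 (t = Mul(303, 155) = 46965)
Add(t, Function('B')(-64)) = Add(46965, Pow(-64, Rational(3, 2))) = Add(46965, Mul(-512, I))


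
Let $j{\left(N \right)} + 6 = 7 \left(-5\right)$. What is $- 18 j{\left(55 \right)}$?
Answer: $738$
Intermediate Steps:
$j{\left(N \right)} = -41$ ($j{\left(N \right)} = -6 + 7 \left(-5\right) = -6 - 35 = -41$)
$- 18 j{\left(55 \right)} = \left(-18\right) \left(-41\right) = 738$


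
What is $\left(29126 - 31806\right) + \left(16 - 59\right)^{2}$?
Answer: $-831$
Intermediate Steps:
$\left(29126 - 31806\right) + \left(16 - 59\right)^{2} = -2680 + \left(-43\right)^{2} = -2680 + 1849 = -831$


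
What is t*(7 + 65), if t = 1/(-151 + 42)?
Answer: -72/109 ≈ -0.66055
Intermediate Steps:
t = -1/109 (t = 1/(-109) = -1/109 ≈ -0.0091743)
t*(7 + 65) = -(7 + 65)/109 = -1/109*72 = -72/109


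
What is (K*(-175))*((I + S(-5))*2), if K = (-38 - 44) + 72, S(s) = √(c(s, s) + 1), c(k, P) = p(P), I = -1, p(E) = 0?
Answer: 0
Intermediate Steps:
c(k, P) = 0
S(s) = 1 (S(s) = √(0 + 1) = √1 = 1)
K = -10 (K = -82 + 72 = -10)
(K*(-175))*((I + S(-5))*2) = (-10*(-175))*((-1 + 1)*2) = 1750*(0*2) = 1750*0 = 0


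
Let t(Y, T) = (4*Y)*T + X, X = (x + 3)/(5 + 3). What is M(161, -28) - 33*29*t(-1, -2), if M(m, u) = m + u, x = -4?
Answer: -59227/8 ≈ -7403.4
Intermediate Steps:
X = -⅛ (X = (-4 + 3)/(5 + 3) = -1/8 = -1*⅛ = -⅛ ≈ -0.12500)
t(Y, T) = -⅛ + 4*T*Y (t(Y, T) = (4*Y)*T - ⅛ = 4*T*Y - ⅛ = -⅛ + 4*T*Y)
M(161, -28) - 33*29*t(-1, -2) = (161 - 28) - 33*29*(-⅛ + 4*(-2)*(-1)) = 133 - 957*(-⅛ + 8) = 133 - 957*63/8 = 133 - 1*60291/8 = 133 - 60291/8 = -59227/8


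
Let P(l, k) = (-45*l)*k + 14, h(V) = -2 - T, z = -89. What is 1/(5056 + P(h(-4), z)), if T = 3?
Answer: -1/14955 ≈ -6.6867e-5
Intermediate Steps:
h(V) = -5 (h(V) = -2 - 1*3 = -2 - 3 = -5)
P(l, k) = 14 - 45*k*l (P(l, k) = -45*k*l + 14 = 14 - 45*k*l)
1/(5056 + P(h(-4), z)) = 1/(5056 + (14 - 45*(-89)*(-5))) = 1/(5056 + (14 - 20025)) = 1/(5056 - 20011) = 1/(-14955) = -1/14955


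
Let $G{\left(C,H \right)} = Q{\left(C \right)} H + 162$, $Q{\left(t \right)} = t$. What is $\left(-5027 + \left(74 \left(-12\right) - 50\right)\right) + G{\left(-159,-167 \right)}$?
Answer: $20750$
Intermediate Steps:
$G{\left(C,H \right)} = 162 + C H$ ($G{\left(C,H \right)} = C H + 162 = 162 + C H$)
$\left(-5027 + \left(74 \left(-12\right) - 50\right)\right) + G{\left(-159,-167 \right)} = \left(-5027 + \left(74 \left(-12\right) - 50\right)\right) + \left(162 - -26553\right) = \left(-5027 - 938\right) + \left(162 + 26553\right) = \left(-5027 - 938\right) + 26715 = -5965 + 26715 = 20750$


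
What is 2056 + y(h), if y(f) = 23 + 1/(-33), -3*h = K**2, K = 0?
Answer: 68606/33 ≈ 2079.0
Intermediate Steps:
h = 0 (h = -1/3*0**2 = -1/3*0 = 0)
y(f) = 758/33 (y(f) = 23 - 1/33 = 758/33)
2056 + y(h) = 2056 + 758/33 = 68606/33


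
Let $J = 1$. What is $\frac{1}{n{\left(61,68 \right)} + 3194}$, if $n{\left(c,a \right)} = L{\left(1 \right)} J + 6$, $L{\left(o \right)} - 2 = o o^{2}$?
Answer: $\frac{1}{3203} \approx 0.00031221$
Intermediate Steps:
$L{\left(o \right)} = 2 + o^{3}$ ($L{\left(o \right)} = 2 + o o^{2} = 2 + o^{3}$)
$n{\left(c,a \right)} = 9$ ($n{\left(c,a \right)} = \left(2 + 1^{3}\right) 1 + 6 = \left(2 + 1\right) 1 + 6 = 3 \cdot 1 + 6 = 3 + 6 = 9$)
$\frac{1}{n{\left(61,68 \right)} + 3194} = \frac{1}{9 + 3194} = \frac{1}{3203}$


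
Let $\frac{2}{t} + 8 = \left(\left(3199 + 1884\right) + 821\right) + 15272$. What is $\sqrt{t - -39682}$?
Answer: $\frac{\sqrt{2519965734}}{252} \approx 199.2$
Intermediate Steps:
$t = \frac{1}{10584}$ ($t = \frac{2}{-8 + \left(\left(\left(3199 + 1884\right) + 821\right) + 15272\right)} = \frac{2}{-8 + \left(\left(5083 + 821\right) + 15272\right)} = \frac{2}{-8 + \left(5904 + 15272\right)} = \frac{2}{-8 + 21176} = \frac{2}{21168} = 2 \cdot \frac{1}{21168} = \frac{1}{10584} \approx 9.4482 \cdot 10^{-5}$)
$\sqrt{t - -39682} = \sqrt{\frac{1}{10584} - -39682} = \sqrt{\frac{1}{10584} + 39682} = \sqrt{\frac{419994289}{10584}} = \frac{\sqrt{2519965734}}{252}$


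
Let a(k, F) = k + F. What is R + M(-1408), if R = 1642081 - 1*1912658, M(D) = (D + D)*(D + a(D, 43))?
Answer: 7538191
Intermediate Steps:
a(k, F) = F + k
M(D) = 2*D*(43 + 2*D) (M(D) = (D + D)*(D + (43 + D)) = (2*D)*(43 + 2*D) = 2*D*(43 + 2*D))
R = -270577 (R = 1642081 - 1912658 = -270577)
R + M(-1408) = -270577 + 2*(-1408)*(43 + 2*(-1408)) = -270577 + 2*(-1408)*(43 - 2816) = -270577 + 2*(-1408)*(-2773) = -270577 + 7808768 = 7538191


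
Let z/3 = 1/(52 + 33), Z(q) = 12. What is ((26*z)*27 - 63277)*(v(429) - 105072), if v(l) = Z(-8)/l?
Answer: 80782565895188/12155 ≈ 6.6460e+9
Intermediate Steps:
z = 3/85 (z = 3/(52 + 33) = 3/85 ≈ 0.035294)
v(l) = 12/l
((26*z)*27 - 63277)*(v(429) - 105072) = ((26*(3/85))*27 - 63277)*(12/429 - 105072) = ((78/85)*27 - 63277)*(12*(1/429) - 105072) = (2106/85 - 63277)*(4/143 - 105072) = -5376439/85*(-15025292/143) = 80782565895188/12155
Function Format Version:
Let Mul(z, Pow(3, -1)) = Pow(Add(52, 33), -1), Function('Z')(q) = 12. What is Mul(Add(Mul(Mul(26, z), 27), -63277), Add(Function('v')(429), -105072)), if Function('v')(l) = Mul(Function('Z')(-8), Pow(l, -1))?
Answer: Rational(80782565895188, 12155) ≈ 6.6460e+9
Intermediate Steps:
z = Rational(3, 85) (z = Mul(3, Pow(Add(52, 33), -1)) = Mul(3, Pow(85, -1)) = Mul(3, Rational(1, 85)) = Rational(3, 85) ≈ 0.035294)
Function('v')(l) = Mul(12, Pow(l, -1))
Mul(Add(Mul(Mul(26, z), 27), -63277), Add(Function('v')(429), -105072)) = Mul(Add(Mul(Mul(26, Rational(3, 85)), 27), -63277), Add(Mul(12, Pow(429, -1)), -105072)) = Mul(Add(Mul(Rational(78, 85), 27), -63277), Add(Mul(12, Rational(1, 429)), -105072)) = Mul(Add(Rational(2106, 85), -63277), Add(Rational(4, 143), -105072)) = Mul(Rational(-5376439, 85), Rational(-15025292, 143)) = Rational(80782565895188, 12155)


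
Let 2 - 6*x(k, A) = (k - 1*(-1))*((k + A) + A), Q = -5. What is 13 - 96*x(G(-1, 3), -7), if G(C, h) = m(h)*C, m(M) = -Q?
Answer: 1197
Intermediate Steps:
m(M) = 5 (m(M) = -1*(-5) = 5)
G(C, h) = 5*C
x(k, A) = ⅓ - (1 + k)*(k + 2*A)/6 (x(k, A) = ⅓ - (k - 1*(-1))*((k + A) + A)/6 = ⅓ - (k + 1)*((A + k) + A)/6 = ⅓ - (1 + k)*(k + 2*A)/6)
13 - 96*x(G(-1, 3), -7) = 13 - 96*(⅓ - ⅓*(-7) - 5*(-1)/6 - (5*(-1))²/6 - ⅓*(-7)*5*(-1)) = 13 - 96*(⅓ + 7/3 - ⅙*(-5) - ⅙*(-5)² - ⅓*(-7)*(-5)) = 13 - 96*(⅓ + 7/3 + ⅚ - ⅙*25 - 35/3) = 13 - 96*(⅓ + 7/3 + ⅚ - 25/6 - 35/3) = 13 - 96*(-37/3) = 13 + 1184 = 1197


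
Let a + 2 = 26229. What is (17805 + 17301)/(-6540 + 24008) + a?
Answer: 229084171/8734 ≈ 26229.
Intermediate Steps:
a = 26227 (a = -2 + 26229 = 26227)
(17805 + 17301)/(-6540 + 24008) + a = (17805 + 17301)/(-6540 + 24008) + 26227 = 35106/17468 + 26227 = 35106*(1/17468) + 26227 = 17553/8734 + 26227 = 229084171/8734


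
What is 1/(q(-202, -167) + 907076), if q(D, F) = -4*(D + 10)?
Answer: 1/907844 ≈ 1.1015e-6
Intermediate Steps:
q(D, F) = -40 - 4*D (q(D, F) = -4*(10 + D) = -40 - 4*D)
1/(q(-202, -167) + 907076) = 1/((-40 - 4*(-202)) + 907076) = 1/((-40 + 808) + 907076) = 1/(768 + 907076) = 1/907844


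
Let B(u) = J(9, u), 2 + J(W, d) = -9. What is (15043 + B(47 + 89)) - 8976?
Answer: 6056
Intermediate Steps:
J(W, d) = -11 (J(W, d) = -2 - 9 = -11)
B(u) = -11
(15043 + B(47 + 89)) - 8976 = (15043 - 11) - 8976 = 15032 - 8976 = 6056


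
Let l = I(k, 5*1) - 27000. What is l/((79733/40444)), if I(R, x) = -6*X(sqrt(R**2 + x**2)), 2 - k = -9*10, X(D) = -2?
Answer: -1091502672/79733 ≈ -13689.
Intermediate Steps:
k = 92 (k = 2 - (-9)*10 = 2 - 1*(-90) = 2 + 90 = 92)
I(R, x) = 12 (I(R, x) = -6*(-2) = 12)
l = -26988 (l = 12 - 27000 = -26988)
l/((79733/40444)) = -26988/(79733/40444) = -26988/(79733*(1/40444)) = -26988/79733/40444 = -26988*40444/79733 = -1091502672/79733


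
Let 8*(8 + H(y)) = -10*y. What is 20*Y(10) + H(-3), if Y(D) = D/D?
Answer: 63/4 ≈ 15.750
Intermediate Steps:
Y(D) = 1
H(y) = -8 - 5*y/4 (H(y) = -8 + (-10*y)/8 = -8 - 5*y/4)
20*Y(10) + H(-3) = 20*1 + (-8 - 5/4*(-3)) = 20 + (-8 + 15/4) = 20 - 17/4 = 63/4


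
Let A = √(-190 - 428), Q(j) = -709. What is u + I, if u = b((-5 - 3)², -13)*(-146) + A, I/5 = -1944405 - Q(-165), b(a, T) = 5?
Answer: -9719210 + I*√618 ≈ -9.7192e+6 + 24.86*I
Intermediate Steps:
I = -9718480 (I = 5*(-1944405 - 1*(-709)) = 5*(-1944405 + 709) = 5*(-1943696) = -9718480)
A = I*√618 (A = √(-618) = I*√618 ≈ 24.86*I)
u = -730 + I*√618 (u = 5*(-146) + I*√618 = -730 + I*√618 ≈ -730.0 + 24.86*I)
u + I = (-730 + I*√618) - 9718480 = -9719210 + I*√618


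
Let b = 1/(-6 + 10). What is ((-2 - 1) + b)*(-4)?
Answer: 11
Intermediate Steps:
b = ¼ (b = 1/4 = ¼ ≈ 0.25000)
((-2 - 1) + b)*(-4) = ((-2 - 1) + ¼)*(-4) = (-3 + ¼)*(-4) = -11/4*(-4) = 11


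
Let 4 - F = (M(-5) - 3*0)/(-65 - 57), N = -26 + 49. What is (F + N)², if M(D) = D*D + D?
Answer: 2745649/3721 ≈ 737.88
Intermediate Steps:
M(D) = D + D² (M(D) = D² + D = D + D²)
N = 23
F = 254/61 (F = 4 - (-5*(1 - 5) - 3*0)/(-65 - 57) = 4 - (-5*(-4) + 0)/(-122) = 4 - (20 + 0)*(-1)/122 = 4 - 20*(-1)/122 = 4 - 1*(-10/61) = 4 + 10/61 = 254/61 ≈ 4.1639)
(F + N)² = (254/61 + 23)² = (1657/61)² = 2745649/3721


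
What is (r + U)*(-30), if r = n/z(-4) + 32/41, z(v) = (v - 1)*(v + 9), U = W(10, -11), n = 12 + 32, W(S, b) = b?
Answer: 73674/205 ≈ 359.39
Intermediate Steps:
n = 44
U = -11
z(v) = (-1 + v)*(9 + v)
r = -1004/1025 (r = 44/(-9 + (-4)**2 + 8*(-4)) + 32/41 = 44/(-9 + 16 - 32) + 32*(1/41) = 44/(-25) + 32/41 = 44*(-1/25) + 32/41 = -44/25 + 32/41 = -1004/1025 ≈ -0.97951)
(r + U)*(-30) = (-1004/1025 - 11)*(-30) = -12279/1025*(-30) = 73674/205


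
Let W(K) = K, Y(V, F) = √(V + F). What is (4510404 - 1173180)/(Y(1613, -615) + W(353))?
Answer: 1178040072/123611 - 3337224*√998/123611 ≈ 8677.3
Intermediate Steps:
Y(V, F) = √(F + V)
(4510404 - 1173180)/(Y(1613, -615) + W(353)) = (4510404 - 1173180)/(√(-615 + 1613) + 353) = 3337224/(√998 + 353) = 3337224/(353 + √998)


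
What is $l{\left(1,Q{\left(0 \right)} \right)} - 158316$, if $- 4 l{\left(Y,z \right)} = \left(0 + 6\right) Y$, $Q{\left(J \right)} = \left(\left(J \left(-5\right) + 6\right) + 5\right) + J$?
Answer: $- \frac{316635}{2} \approx -1.5832 \cdot 10^{5}$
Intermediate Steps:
$Q{\left(J \right)} = 11 - 4 J$ ($Q{\left(J \right)} = \left(\left(- 5 J + 6\right) + 5\right) + J = \left(\left(6 - 5 J\right) + 5\right) + J = \left(11 - 5 J\right) + J = 11 - 4 J$)
$l{\left(Y,z \right)} = - \frac{3 Y}{2}$ ($l{\left(Y,z \right)} = - \frac{\left(0 + 6\right) Y}{4} = - \frac{6 Y}{4} = - \frac{3 Y}{2}$)
$l{\left(1,Q{\left(0 \right)} \right)} - 158316 = \left(- \frac{3}{2}\right) 1 - 158316 = - \frac{3}{2} - 158316 = - \frac{316635}{2}$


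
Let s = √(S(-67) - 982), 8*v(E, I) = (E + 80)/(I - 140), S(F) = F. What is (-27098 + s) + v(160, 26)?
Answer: -514867/19 + I*√1049 ≈ -27098.0 + 32.388*I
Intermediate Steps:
v(E, I) = (80 + E)/(8*(-140 + I)) (v(E, I) = ((E + 80)/(I - 140))/8 = ((80 + E)/(-140 + I))/8 = (80 + E)/(8*(-140 + I)))
s = I*√1049 (s = √(-67 - 982) = √(-1049) = I*√1049 ≈ 32.388*I)
(-27098 + s) + v(160, 26) = (-27098 + I*√1049) + (80 + 160)/(8*(-140 + 26)) = (-27098 + I*√1049) + (⅛)*240/(-114) = (-27098 + I*√1049) + (⅛)*(-1/114)*240 = (-27098 + I*√1049) - 5/19 = -514867/19 + I*√1049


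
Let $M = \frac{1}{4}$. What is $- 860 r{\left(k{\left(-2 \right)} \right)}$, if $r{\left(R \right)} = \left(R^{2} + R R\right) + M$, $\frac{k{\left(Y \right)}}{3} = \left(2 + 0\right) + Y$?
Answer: $-215$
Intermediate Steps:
$M = \frac{1}{4} \approx 0.25$
$k{\left(Y \right)} = 6 + 3 Y$ ($k{\left(Y \right)} = 3 \left(\left(2 + 0\right) + Y\right) = 3 \left(2 + Y\right) = 6 + 3 Y$)
$r{\left(R \right)} = \frac{1}{4} + 2 R^{2}$ ($r{\left(R \right)} = \left(R^{2} + R R\right) + \frac{1}{4} = \left(R^{2} + R^{2}\right) + \frac{1}{4} = 2 R^{2} + \frac{1}{4} = \frac{1}{4} + 2 R^{2}$)
$- 860 r{\left(k{\left(-2 \right)} \right)} = - 860 \left(\frac{1}{4} + 2 \left(6 + 3 \left(-2\right)\right)^{2}\right) = - 860 \left(\frac{1}{4} + 2 \left(6 - 6\right)^{2}\right) = - 860 \left(\frac{1}{4} + 2 \cdot 0^{2}\right) = - 860 \left(\frac{1}{4} + 2 \cdot 0\right) = - 860 \left(\frac{1}{4} + 0\right) = \left(-860\right) \frac{1}{4} = -215$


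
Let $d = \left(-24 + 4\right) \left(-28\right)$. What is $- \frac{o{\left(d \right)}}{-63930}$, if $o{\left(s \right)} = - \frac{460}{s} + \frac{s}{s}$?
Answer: $\frac{1}{358008} \approx 2.7932 \cdot 10^{-6}$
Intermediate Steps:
$d = 560$ ($d = \left(-20\right) \left(-28\right) = 560$)
$o{\left(s \right)} = 1 - \frac{460}{s}$ ($o{\left(s \right)} = - \frac{460}{s} + 1 = 1 - \frac{460}{s}$)
$- \frac{o{\left(d \right)}}{-63930} = - \frac{\frac{1}{560} \left(-460 + 560\right)}{-63930} = - \frac{\frac{1}{560} \cdot 100 \left(-1\right)}{63930} = - \frac{5 \left(-1\right)}{28 \cdot 63930} = \left(-1\right) \left(- \frac{1}{358008}\right) = \frac{1}{358008}$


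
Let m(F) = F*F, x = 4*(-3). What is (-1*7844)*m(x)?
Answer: -1129536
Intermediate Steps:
x = -12
m(F) = F²
(-1*7844)*m(x) = -1*7844*(-12)² = -7844*144 = -1129536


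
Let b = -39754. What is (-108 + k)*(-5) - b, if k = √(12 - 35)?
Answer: 40294 - 5*I*√23 ≈ 40294.0 - 23.979*I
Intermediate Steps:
k = I*√23 (k = √(-23) = I*√23 ≈ 4.7958*I)
(-108 + k)*(-5) - b = (-108 + I*√23)*(-5) - 1*(-39754) = (540 - 5*I*√23) + 39754 = 40294 - 5*I*√23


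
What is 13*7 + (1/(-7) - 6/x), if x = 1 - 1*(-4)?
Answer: 3138/35 ≈ 89.657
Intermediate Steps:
x = 5 (x = 1 + 4 = 5)
13*7 + (1/(-7) - 6/x) = 13*7 + (1/(-7) - 6/5) = 91 + (1*(-1/7) - 6*1/5) = 91 + (-1/7 - 6/5) = 91 - 47/35 = 3138/35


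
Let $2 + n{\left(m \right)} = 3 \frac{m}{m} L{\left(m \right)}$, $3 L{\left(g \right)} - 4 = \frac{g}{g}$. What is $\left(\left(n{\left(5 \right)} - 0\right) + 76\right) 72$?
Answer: $5688$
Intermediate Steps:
$L{\left(g \right)} = \frac{5}{3}$ ($L{\left(g \right)} = \frac{4}{3} + \frac{g \frac{1}{g}}{3} = \frac{4}{3} + \frac{1}{3} \cdot 1 = \frac{4}{3} + \frac{1}{3} = \frac{5}{3}$)
$n{\left(m \right)} = 3$ ($n{\left(m \right)} = -2 + 3 \frac{m}{m} \frac{5}{3} = -2 + 3 \cdot 1 \cdot \frac{5}{3} = -2 + 3 \cdot \frac{5}{3} = -2 + 5 = 3$)
$\left(\left(n{\left(5 \right)} - 0\right) + 76\right) 72 = \left(\left(3 - 0\right) + 76\right) 72 = \left(\left(3 + 0\right) + 76\right) 72 = \left(3 + 76\right) 72 = 79 \cdot 72 = 5688$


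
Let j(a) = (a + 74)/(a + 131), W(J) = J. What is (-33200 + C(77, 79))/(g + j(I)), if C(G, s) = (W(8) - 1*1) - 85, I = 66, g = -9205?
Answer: 936538/259035 ≈ 3.6155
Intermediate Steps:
j(a) = (74 + a)/(131 + a)
C(G, s) = -78 (C(G, s) = (8 - 1*1) - 85 = (8 - 1) - 85 = 7 - 85 = -78)
(-33200 + C(77, 79))/(g + j(I)) = (-33200 - 78)/(-9205 + (74 + 66)/(131 + 66)) = -33278/(-9205 + 140/197) = -33278/(-1813245/197) = -33278*(-197/1813245) = 936538/259035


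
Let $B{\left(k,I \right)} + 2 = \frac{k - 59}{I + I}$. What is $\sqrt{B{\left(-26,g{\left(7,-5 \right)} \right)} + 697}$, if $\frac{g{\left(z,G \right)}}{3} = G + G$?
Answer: $\frac{\sqrt{25071}}{6} \approx 26.39$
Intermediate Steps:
$g{\left(z,G \right)} = 6 G$ ($g{\left(z,G \right)} = 3 \left(G + G\right) = 3 \cdot 2 G = 6 G$)
$B{\left(k,I \right)} = -2 + \frac{-59 + k}{2 I}$ ($B{\left(k,I \right)} = -2 + \frac{k - 59}{I + I} = -2 + \frac{-59 + k}{2 I}$)
$\sqrt{B{\left(-26,g{\left(7,-5 \right)} \right)} + 697} = \sqrt{\frac{-59 - 26 - 4 \cdot 6 \left(-5\right)}{2 \cdot 6 \left(-5\right)} + 697} = \sqrt{\frac{-59 - 26 - -120}{2 \left(-30\right)} + 697} = \sqrt{\frac{1}{2} \left(- \frac{1}{30}\right) \left(-59 - 26 + 120\right) + 697} = \sqrt{\frac{1}{2} \left(- \frac{1}{30}\right) 35 + 697} = \sqrt{- \frac{7}{12} + 697} = \sqrt{\frac{8357}{12}} = \frac{\sqrt{25071}}{6}$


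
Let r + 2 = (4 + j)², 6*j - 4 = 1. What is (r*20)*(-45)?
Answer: -19225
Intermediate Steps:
j = ⅚ (j = ⅔ + (⅙)*1 = ⅔ + ⅙ = ⅚ ≈ 0.83333)
r = 769/36 (r = -2 + (4 + ⅚)² = -2 + (29/6)² = -2 + 841/36 = 769/36 ≈ 21.361)
(r*20)*(-45) = ((769/36)*20)*(-45) = (3845/9)*(-45) = -19225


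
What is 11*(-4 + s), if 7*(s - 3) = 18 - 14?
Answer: -33/7 ≈ -4.7143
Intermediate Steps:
s = 25/7 (s = 3 + (18 - 14)/7 = 3 + (⅐)*4 = 3 + 4/7 = 25/7 ≈ 3.5714)
11*(-4 + s) = 11*(-4 + 25/7) = 11*(-3/7) = -33/7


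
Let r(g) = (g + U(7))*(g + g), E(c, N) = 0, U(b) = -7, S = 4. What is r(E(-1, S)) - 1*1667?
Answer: -1667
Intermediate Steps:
r(g) = 2*g*(-7 + g) (r(g) = (g - 7)*(g + g) = (-7 + g)*(2*g) = 2*g*(-7 + g))
r(E(-1, S)) - 1*1667 = 2*0*(-7 + 0) - 1*1667 = 2*0*(-7) - 1667 = 0 - 1667 = -1667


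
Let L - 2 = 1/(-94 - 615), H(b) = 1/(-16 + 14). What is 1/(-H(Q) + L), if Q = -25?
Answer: 1418/3543 ≈ 0.40023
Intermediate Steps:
H(b) = -½ (H(b) = 1/(-2) = -½)
L = 1417/709 (L = 2 + 1/(-94 - 615) = 2 + 1/(-709) = 2 - 1/709 = 1417/709 ≈ 1.9986)
1/(-H(Q) + L) = 1/(-1*(-½) + 1417/709) = 1/(½ + 1417/709) = 1/(3543/1418) = 1418/3543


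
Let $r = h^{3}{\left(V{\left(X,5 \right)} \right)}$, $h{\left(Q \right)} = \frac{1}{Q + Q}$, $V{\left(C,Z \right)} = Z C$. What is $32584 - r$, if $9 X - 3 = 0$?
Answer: $\frac{32583973}{1000} \approx 32584.0$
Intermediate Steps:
$X = \frac{1}{3}$ ($X = \frac{1}{3} + \frac{1}{9} \cdot 0 = \frac{1}{3} + 0 = \frac{1}{3} \approx 0.33333$)
$V{\left(C,Z \right)} = C Z$
$h{\left(Q \right)} = \frac{1}{2 Q}$
$r = \frac{27}{1000}$ ($r = \left(\frac{1}{2 \cdot \frac{1}{3} \cdot 5}\right)^{3} = \left(\frac{1}{2 \cdot \frac{5}{3}}\right)^{3} = \left(\frac{1}{2} \cdot \frac{3}{5}\right)^{3} = \left(\frac{3}{10}\right)^{3} = \frac{27}{1000} \approx 0.027$)
$32584 - r = 32584 - \frac{27}{1000} = \frac{32583973}{1000}$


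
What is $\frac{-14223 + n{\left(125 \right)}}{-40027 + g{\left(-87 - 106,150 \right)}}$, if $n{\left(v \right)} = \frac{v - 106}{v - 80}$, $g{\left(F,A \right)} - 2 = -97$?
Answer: $\frac{320008}{902745} \approx 0.35448$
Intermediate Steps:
$g{\left(F,A \right)} = -95$ ($g{\left(F,A \right)} = 2 - 97 = -95$)
$n{\left(v \right)} = \frac{-106 + v}{-80 + v}$
$\frac{-14223 + n{\left(125 \right)}}{-40027 + g{\left(-87 - 106,150 \right)}} = \frac{-14223 + \frac{-106 + 125}{-80 + 125}}{-40027 - 95} = \frac{-14223 + \frac{1}{45} \cdot 19}{-40122} = \left(-14223 + \frac{1}{45} \cdot 19\right) \left(- \frac{1}{40122}\right) = \left(-14223 + \frac{19}{45}\right) \left(- \frac{1}{40122}\right) = \left(- \frac{640016}{45}\right) \left(- \frac{1}{40122}\right) = \frac{320008}{902745}$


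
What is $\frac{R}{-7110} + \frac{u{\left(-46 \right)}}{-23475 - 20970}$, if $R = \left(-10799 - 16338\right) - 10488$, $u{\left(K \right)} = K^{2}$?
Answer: $\frac{110479891}{21066930} \approx 5.2442$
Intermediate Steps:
$R = -37625$ ($R = -27137 - 10488 = -37625$)
$\frac{R}{-7110} + \frac{u{\left(-46 \right)}}{-23475 - 20970} = - \frac{37625}{-7110} + \frac{\left(-46\right)^{2}}{-23475 - 20970} = \left(-37625\right) \left(- \frac{1}{7110}\right) + \frac{2116}{-23475 - 20970} = \frac{7525}{1422} + \frac{2116}{-44445} = \frac{7525}{1422} + 2116 \left(- \frac{1}{44445}\right) = \frac{7525}{1422} - \frac{2116}{44445} = \frac{110479891}{21066930}$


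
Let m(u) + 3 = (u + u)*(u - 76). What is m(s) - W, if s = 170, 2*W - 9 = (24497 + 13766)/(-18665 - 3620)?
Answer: 712080594/22285 ≈ 31953.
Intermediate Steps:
W = 81151/22285 (W = 9/2 + ((24497 + 13766)/(-18665 - 3620))/2 = 9/2 + (38263/(-22285))/2 = 9/2 + (38263*(-1/22285))/2 = 9/2 + (1/2)*(-38263/22285) = 9/2 - 38263/44570 = 81151/22285 ≈ 3.6415)
m(u) = -3 + 2*u*(-76 + u) (m(u) = -3 + (u + u)*(u - 76) = -3 + (2*u)*(-76 + u) = -3 + 2*u*(-76 + u))
m(s) - W = (-3 - 152*170 + 2*170**2) - 1*81151/22285 = (-3 - 25840 + 2*28900) - 81151/22285 = (-3 - 25840 + 57800) - 81151/22285 = 31957 - 81151/22285 = 712080594/22285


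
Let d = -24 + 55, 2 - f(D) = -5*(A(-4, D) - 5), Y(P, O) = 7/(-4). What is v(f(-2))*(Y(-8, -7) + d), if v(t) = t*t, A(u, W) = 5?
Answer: 117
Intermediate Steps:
Y(P, O) = -7/4 (Y(P, O) = 7*(-¼) = -7/4)
f(D) = 2 (f(D) = 2 - (-5)*(5 - 5) = 2 - (-5)*0 = 2 - 1*0 = 2 + 0 = 2)
d = 31
v(t) = t²
v(f(-2))*(Y(-8, -7) + d) = 2²*(-7/4 + 31) = 4*(117/4) = 117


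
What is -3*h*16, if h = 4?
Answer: -192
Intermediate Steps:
-3*h*16 = -3*4*16 = -12*16 = -192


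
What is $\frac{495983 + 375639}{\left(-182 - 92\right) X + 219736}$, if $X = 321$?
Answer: $\frac{435811}{65891} \approx 6.6141$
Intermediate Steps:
$\frac{495983 + 375639}{\left(-182 - 92\right) X + 219736} = \frac{495983 + 375639}{\left(-182 - 92\right) 321 + 219736} = \frac{871622}{\left(-274\right) 321 + 219736} = \frac{871622}{-87954 + 219736} = \frac{871622}{131782} = 871622 \cdot \frac{1}{131782} = \frac{435811}{65891}$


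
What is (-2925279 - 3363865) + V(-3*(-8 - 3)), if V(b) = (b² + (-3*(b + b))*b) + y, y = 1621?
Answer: -6292968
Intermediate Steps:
V(b) = 1621 - 5*b² (V(b) = (b² + (-3*(b + b))*b) + 1621 = (b² + (-6*b)*b) + 1621 = (b² - 6*b²) + 1621 = -5*b² + 1621 = 1621 - 5*b²)
(-2925279 - 3363865) + V(-3*(-8 - 3)) = (-2925279 - 3363865) + (1621 - 5*9*(-8 - 3)²) = -6289144 + (1621 - 5*(-3*(-11))²) = -6289144 + (1621 - 5*33²) = -6289144 + (1621 - 5*1089) = -6289144 + (1621 - 5445) = -6289144 - 3824 = -6292968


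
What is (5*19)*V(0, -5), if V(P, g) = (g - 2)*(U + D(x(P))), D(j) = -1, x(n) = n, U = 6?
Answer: -3325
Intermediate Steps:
V(P, g) = -10 + 5*g (V(P, g) = (g - 2)*(6 - 1) = (-2 + g)*5 = -10 + 5*g)
(5*19)*V(0, -5) = (5*19)*(-10 + 5*(-5)) = 95*(-10 - 25) = 95*(-35) = -3325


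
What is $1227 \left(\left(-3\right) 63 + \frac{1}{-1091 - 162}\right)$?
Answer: $- \frac{290575686}{1253} \approx -2.319 \cdot 10^{5}$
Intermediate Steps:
$1227 \left(\left(-3\right) 63 + \frac{1}{-1091 - 162}\right) = 1227 \left(-189 + \frac{1}{-1091 - 162}\right) = 1227 \left(-189 + \frac{1}{-1253}\right) = 1227 \left(-189 - \frac{1}{1253}\right) = 1227 \left(- \frac{236818}{1253}\right) = - \frac{290575686}{1253}$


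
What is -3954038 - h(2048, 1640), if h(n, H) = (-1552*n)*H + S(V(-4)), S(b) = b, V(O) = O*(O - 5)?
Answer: 5208779366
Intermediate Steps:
V(O) = O*(-5 + O)
h(n, H) = 36 - 1552*H*n (h(n, H) = (-1552*n)*H - 4*(-5 - 4) = -1552*H*n - 4*(-9) = -1552*H*n + 36 = 36 - 1552*H*n)
-3954038 - h(2048, 1640) = -3954038 - (36 - 1552*1640*2048) = -3954038 - (36 - 5212733440) = -3954038 - 1*(-5212733404) = -3954038 + 5212733404 = 5208779366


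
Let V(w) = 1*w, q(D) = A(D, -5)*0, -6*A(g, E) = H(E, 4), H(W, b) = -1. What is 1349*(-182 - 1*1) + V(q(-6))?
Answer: -246867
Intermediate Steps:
A(g, E) = 1/6 (A(g, E) = -1/6*(-1) = 1/6)
q(D) = 0 (q(D) = (1/6)*0 = 0)
V(w) = w
1349*(-182 - 1*1) + V(q(-6)) = 1349*(-182 - 1*1) + 0 = 1349*(-182 - 1) + 0 = 1349*(-183) + 0 = -246867 + 0 = -246867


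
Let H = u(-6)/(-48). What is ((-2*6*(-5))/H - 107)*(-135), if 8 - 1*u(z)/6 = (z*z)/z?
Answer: 133515/7 ≈ 19074.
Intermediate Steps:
u(z) = 48 - 6*z (u(z) = 48 - 6*z*z/z = 48 - 6*z**2/z = 48 - 6*z)
H = -7/4 (H = (48 - 6*(-6))/(-48) = (48 + 36)*(-1/48) = 84*(-1/48) = -7/4 ≈ -1.7500)
((-2*6*(-5))/H - 107)*(-135) = ((-2*6*(-5))/(-7/4) - 107)*(-135) = (-12*(-5)*(-4/7) - 107)*(-135) = (60*(-4/7) - 107)*(-135) = (-240/7 - 107)*(-135) = -989/7*(-135) = 133515/7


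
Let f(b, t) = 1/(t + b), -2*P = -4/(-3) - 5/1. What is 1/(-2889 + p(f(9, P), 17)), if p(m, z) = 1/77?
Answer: -77/222452 ≈ -0.00034614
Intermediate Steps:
P = 11/6 (P = -(-4/(-3) - 5/1)/2 = -(-4*(-⅓) - 5*1)/2 = -(4/3 - 5)/2 = -½*(-11/3) = 11/6 ≈ 1.8333)
f(b, t) = 1/(b + t)
p(m, z) = 1/77
1/(-2889 + p(f(9, P), 17)) = 1/(-2889 + 1/77) = 1/(-222452/77) = -77/222452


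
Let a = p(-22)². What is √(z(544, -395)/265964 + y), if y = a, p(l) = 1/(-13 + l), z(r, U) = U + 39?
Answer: 3*I*√314236466/2327185 ≈ 0.022852*I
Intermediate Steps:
z(r, U) = 39 + U
a = 1/1225 (a = (1/(-13 - 22))² = (1/(-35))² = (-1/35)² = 1/1225 ≈ 0.00081633)
y = 1/1225 ≈ 0.00081633
√(z(544, -395)/265964 + y) = √((39 - 395)/265964 + 1/1225) = √(-356*1/265964 + 1/1225) = √(-89/66491 + 1/1225) = √(-42534/81451475) = 3*I*√314236466/2327185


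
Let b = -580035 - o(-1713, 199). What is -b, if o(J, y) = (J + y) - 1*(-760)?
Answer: 579281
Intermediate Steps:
o(J, y) = 760 + J + y (o(J, y) = (J + y) + 760 = 760 + J + y)
b = -579281 (b = -580035 - (760 - 1713 + 199) = -580035 - 1*(-754) = -580035 + 754 = -579281)
-b = -1*(-579281) = 579281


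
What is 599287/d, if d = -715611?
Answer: -46099/55047 ≈ -0.83745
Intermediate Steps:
599287/d = 599287/(-715611) = 599287*(-1/715611) = -46099/55047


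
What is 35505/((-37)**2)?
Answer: 35505/1369 ≈ 25.935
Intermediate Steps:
35505/((-37)**2) = 35505/1369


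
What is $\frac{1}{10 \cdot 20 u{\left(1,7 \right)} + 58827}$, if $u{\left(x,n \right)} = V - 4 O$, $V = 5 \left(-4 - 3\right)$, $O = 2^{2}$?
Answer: $\frac{1}{48627} \approx 2.0565 \cdot 10^{-5}$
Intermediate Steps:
$O = 4$
$V = -35$ ($V = 5 \left(-7\right) = -35$)
$u{\left(x,n \right)} = -51$ ($u{\left(x,n \right)} = -35 - 16 = -51$)
$\frac{1}{10 \cdot 20 u{\left(1,7 \right)} + 58827} = \frac{1}{10 \cdot 20 \left(-51\right) + 58827} = \frac{1}{200 \left(-51\right) + 58827} = \frac{1}{-10200 + 58827} = \frac{1}{48627}$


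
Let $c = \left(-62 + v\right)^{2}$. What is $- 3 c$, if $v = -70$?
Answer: $-52272$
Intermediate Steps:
$c = 17424$ ($c = \left(-62 - 70\right)^{2} = \left(-132\right)^{2} = 17424$)
$- 3 c = \left(-3\right) 17424 = -52272$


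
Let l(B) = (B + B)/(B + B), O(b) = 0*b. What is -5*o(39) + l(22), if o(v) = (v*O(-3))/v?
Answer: 1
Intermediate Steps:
O(b) = 0
o(v) = 0 (o(v) = (v*0)/v = 0/v = 0)
l(B) = 1 (l(B) = (2*B)/((2*B)) = (2*B)*(1/(2*B)) = 1)
-5*o(39) + l(22) = -5*0 + 1 = 0 + 1 = 1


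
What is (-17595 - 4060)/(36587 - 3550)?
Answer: -21655/33037 ≈ -0.65548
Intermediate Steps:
(-17595 - 4060)/(36587 - 3550) = -21655/33037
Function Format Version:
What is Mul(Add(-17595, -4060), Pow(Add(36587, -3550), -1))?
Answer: Rational(-21655, 33037) ≈ -0.65548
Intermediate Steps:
Mul(Add(-17595, -4060), Pow(Add(36587, -3550), -1)) = Mul(-21655, Pow(33037, -1)) = Mul(-21655, Rational(1, 33037)) = Rational(-21655, 33037)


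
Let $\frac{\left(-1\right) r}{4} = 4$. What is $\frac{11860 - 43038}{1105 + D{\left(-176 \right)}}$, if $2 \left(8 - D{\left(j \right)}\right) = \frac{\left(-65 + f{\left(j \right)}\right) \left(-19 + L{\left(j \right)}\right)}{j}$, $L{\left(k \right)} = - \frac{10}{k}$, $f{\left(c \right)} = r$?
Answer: $- \frac{965769728}{34611315} \approx -27.903$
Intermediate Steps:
$r = -16$ ($r = \left(-4\right) 4 = -16$)
$f{\left(c \right)} = -16$
$D{\left(j \right)} = 8 - \frac{1539 + \frac{810}{j}}{2 j}$ ($D{\left(j \right)} = 8 - \frac{\left(-65 - 16\right) \left(-19 - \frac{10}{j}\right) \frac{1}{j}}{2} = 8 - \frac{- 81 \left(-19 - \frac{10}{j}\right) \frac{1}{j}}{2} = 8 - \frac{\left(1539 + \frac{810}{j}\right) \frac{1}{j}}{2} = 8 - \frac{\frac{1}{j} \left(1539 + \frac{810}{j}\right)}{2} = 8 - \frac{1539 + \frac{810}{j}}{2 j}$)
$\frac{11860 - 43038}{1105 + D{\left(-176 \right)}} = \frac{11860 - 43038}{1105 - \left(-8 - \frac{1539}{352} + \frac{405}{30976}\right)} = - \frac{31178}{1105 - - \frac{382835}{30976}} = - \frac{31178}{1105 + \left(8 - \frac{405}{30976} + \frac{1539}{352}\right)} = - \frac{31178}{1105 + \frac{382835}{30976}} = - \frac{31178}{\frac{34611315}{30976}} = \left(-31178\right) \frac{30976}{34611315} = - \frac{965769728}{34611315}$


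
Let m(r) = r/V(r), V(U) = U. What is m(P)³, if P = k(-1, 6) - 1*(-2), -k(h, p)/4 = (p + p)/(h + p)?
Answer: 1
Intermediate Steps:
k(h, p) = -8*p/(h + p) (k(h, p) = -4*(p + p)/(h + p) = -4*2*p/(h + p) = -8*p/(h + p))
P = -38/5 (P = -8*6/(-1 + 6) - 1*(-2) = -8*6/5 + 2 = -8*6*⅕ + 2 = -48/5 + 2 = -38/5 ≈ -7.6000)
m(r) = 1 (m(r) = r/r = 1)
m(P)³ = 1³ = 1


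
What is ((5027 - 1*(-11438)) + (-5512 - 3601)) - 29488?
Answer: -22136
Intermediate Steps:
((5027 - 1*(-11438)) + (-5512 - 3601)) - 29488 = ((5027 + 11438) - 9113) - 29488 = (16465 - 9113) - 29488 = 7352 - 29488 = -22136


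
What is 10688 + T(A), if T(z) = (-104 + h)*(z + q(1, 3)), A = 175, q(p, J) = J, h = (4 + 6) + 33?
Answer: -170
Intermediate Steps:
h = 43 (h = 10 + 33 = 43)
T(z) = -183 - 61*z (T(z) = (-104 + 43)*(z + 3) = -61*(3 + z) = -183 - 61*z)
10688 + T(A) = 10688 + (-183 - 61*175) = 10688 + (-183 - 10675) = 10688 - 10858 = -170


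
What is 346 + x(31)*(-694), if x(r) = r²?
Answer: -666588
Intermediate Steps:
346 + x(31)*(-694) = 346 + 31²*(-694) = 346 + 961*(-694) = 346 - 666934 = -666588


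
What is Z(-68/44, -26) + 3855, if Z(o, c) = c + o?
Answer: 42102/11 ≈ 3827.5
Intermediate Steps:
Z(-68/44, -26) + 3855 = (-26 - 68/44) + 3855 = (-26 - 68*1/44) + 3855 = (-26 - 17/11) + 3855 = -303/11 + 3855 = 42102/11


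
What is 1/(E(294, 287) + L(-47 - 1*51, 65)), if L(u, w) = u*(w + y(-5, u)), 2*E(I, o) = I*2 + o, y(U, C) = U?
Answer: -2/10885 ≈ -0.00018374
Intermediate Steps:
E(I, o) = I + o/2 (E(I, o) = (I*2 + o)/2 = (2*I + o)/2 = (o + 2*I)/2 = I + o/2)
L(u, w) = u*(-5 + w) (L(u, w) = u*(w - 5) = u*(-5 + w))
1/(E(294, 287) + L(-47 - 1*51, 65)) = 1/((294 + (½)*287) + (-47 - 1*51)*(-5 + 65)) = 1/((294 + 287/2) + (-47 - 51)*60) = 1/(875/2 - 98*60) = 1/(875/2 - 5880) = 1/(-10885/2) = -2/10885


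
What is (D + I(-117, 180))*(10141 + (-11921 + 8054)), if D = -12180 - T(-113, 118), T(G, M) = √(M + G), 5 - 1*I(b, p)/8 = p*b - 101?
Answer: 985946552 - 6274*√5 ≈ 9.8593e+8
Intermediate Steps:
I(b, p) = 848 - 8*b*p (I(b, p) = 40 - 8*(p*b - 101) = 40 - 8*(b*p - 101) = 40 - 8*(-101 + b*p) = 40 + (808 - 8*b*p) = 848 - 8*b*p)
T(G, M) = √(G + M)
D = -12180 - √5 (D = -12180 - √(-113 + 118) = -12180 - √5 ≈ -12182.)
(D + I(-117, 180))*(10141 + (-11921 + 8054)) = ((-12180 - √5) + (848 - 8*(-117)*180))*(10141 + (-11921 + 8054)) = ((-12180 - √5) + (848 + 168480))*(10141 - 3867) = ((-12180 - √5) + 169328)*6274 = (157148 - √5)*6274 = 985946552 - 6274*√5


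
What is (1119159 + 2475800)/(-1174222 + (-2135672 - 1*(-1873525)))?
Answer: -3594959/1436369 ≈ -2.5028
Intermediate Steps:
(1119159 + 2475800)/(-1174222 + (-2135672 - 1*(-1873525))) = 3594959/(-1174222 + (-2135672 + 1873525)) = 3594959/(-1174222 - 262147) = 3594959/(-1436369) = 3594959*(-1/1436369) = -3594959/1436369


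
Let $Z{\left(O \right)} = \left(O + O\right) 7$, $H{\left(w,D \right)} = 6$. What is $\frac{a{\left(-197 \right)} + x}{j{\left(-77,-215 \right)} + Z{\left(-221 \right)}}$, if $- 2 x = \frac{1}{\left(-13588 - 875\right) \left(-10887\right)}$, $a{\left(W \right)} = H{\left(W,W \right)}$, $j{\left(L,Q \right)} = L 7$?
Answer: $- \frac{1889504171}{1144094776146} \approx -0.0016515$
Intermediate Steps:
$j{\left(L,Q \right)} = 7 L$
$a{\left(W \right)} = 6$
$Z{\left(O \right)} = 14 O$ ($Z{\left(O \right)} = 2 O 7 = 14 O$)
$x = - \frac{1}{314917362}$ ($x = - \frac{\frac{1}{-13588 - 875} \frac{1}{-10887}}{2} = - \frac{\frac{1}{-14463} \left(- \frac{1}{10887}\right)}{2} = - \frac{\left(- \frac{1}{14463}\right) \left(- \frac{1}{10887}\right)}{2} = \left(- \frac{1}{2}\right) \frac{1}{157458681} = - \frac{1}{314917362} \approx -3.1754 \cdot 10^{-9}$)
$\frac{a{\left(-197 \right)} + x}{j{\left(-77,-215 \right)} + Z{\left(-221 \right)}} = \frac{6 - \frac{1}{314917362}}{7 \left(-77\right) + 14 \left(-221\right)} = \frac{1889504171}{314917362 \left(-539 - 3094\right)} = \frac{1889504171}{314917362 \left(-3633\right)} = \frac{1889504171}{314917362} \left(- \frac{1}{3633}\right) = - \frac{1889504171}{1144094776146}$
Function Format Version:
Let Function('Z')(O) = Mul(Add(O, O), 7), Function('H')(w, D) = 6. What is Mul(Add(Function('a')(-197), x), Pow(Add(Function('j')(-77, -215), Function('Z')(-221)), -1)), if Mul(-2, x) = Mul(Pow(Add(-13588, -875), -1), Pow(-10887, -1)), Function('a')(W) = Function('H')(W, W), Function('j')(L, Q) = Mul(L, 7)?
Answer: Rational(-1889504171, 1144094776146) ≈ -0.0016515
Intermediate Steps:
Function('j')(L, Q) = Mul(7, L)
Function('a')(W) = 6
Function('Z')(O) = Mul(14, O) (Function('Z')(O) = Mul(Mul(2, O), 7) = Mul(14, O))
x = Rational(-1, 314917362) (x = Mul(Rational(-1, 2), Mul(Pow(Add(-13588, -875), -1), Pow(-10887, -1))) = Mul(Rational(-1, 2), Mul(Pow(-14463, -1), Rational(-1, 10887))) = Mul(Rational(-1, 2), Mul(Rational(-1, 14463), Rational(-1, 10887))) = Mul(Rational(-1, 2), Rational(1, 157458681)) = Rational(-1, 314917362) ≈ -3.1754e-9)
Mul(Add(Function('a')(-197), x), Pow(Add(Function('j')(-77, -215), Function('Z')(-221)), -1)) = Mul(Add(6, Rational(-1, 314917362)), Pow(Add(Mul(7, -77), Mul(14, -221)), -1)) = Mul(Rational(1889504171, 314917362), Pow(Add(-539, -3094), -1)) = Mul(Rational(1889504171, 314917362), Pow(-3633, -1)) = Mul(Rational(1889504171, 314917362), Rational(-1, 3633)) = Rational(-1889504171, 1144094776146)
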